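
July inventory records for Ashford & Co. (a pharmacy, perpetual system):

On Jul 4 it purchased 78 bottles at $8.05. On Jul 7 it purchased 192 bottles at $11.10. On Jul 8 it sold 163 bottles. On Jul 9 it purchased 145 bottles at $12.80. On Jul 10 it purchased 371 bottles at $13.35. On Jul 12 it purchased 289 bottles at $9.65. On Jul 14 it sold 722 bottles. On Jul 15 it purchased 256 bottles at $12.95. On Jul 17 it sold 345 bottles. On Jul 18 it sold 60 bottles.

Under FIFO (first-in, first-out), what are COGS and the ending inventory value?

Jul 8, 163 sold [FIFO — oldest first]: 78 @ $8.05 + 85 @ $11.10 = $1,571.40
Jul 14, 722 sold [FIFO — oldest first]: 107 @ $11.10 + 145 @ $12.80 + 371 @ $13.35 + 99 @ $9.65 = $8,951.90
Jul 17, 345 sold [FIFO — oldest first]: 190 @ $9.65 + 155 @ $12.95 = $3,840.75
Jul 18, 60 sold [FIFO — oldest first]: 60 @ $12.95 = $777.00
Total COGS = $1,571.40 + $8,951.90 + $3,840.75 + $777.00 = $15,141.05
Ending inventory: 41 @ $12.95 = $530.95

COGS = $15,141.05; ending inventory = $530.95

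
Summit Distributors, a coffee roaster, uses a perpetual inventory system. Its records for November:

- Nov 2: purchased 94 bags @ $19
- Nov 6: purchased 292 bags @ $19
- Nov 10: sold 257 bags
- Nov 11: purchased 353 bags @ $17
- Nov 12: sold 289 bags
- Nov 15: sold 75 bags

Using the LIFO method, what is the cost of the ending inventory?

Ending inventory = $2,242

Nov 10, 257 sold [LIFO — newest first]: 257 @ $19 = $4,883
Nov 12, 289 sold [LIFO — newest first]: 289 @ $17 = $4,913
Nov 15, 75 sold [LIFO — newest first]: 64 @ $17 + 11 @ $19 = $1,297
Total COGS = $4,883 + $4,913 + $1,297 = $11,093
Ending inventory: 94 @ $19 + 24 @ $19 = $2,242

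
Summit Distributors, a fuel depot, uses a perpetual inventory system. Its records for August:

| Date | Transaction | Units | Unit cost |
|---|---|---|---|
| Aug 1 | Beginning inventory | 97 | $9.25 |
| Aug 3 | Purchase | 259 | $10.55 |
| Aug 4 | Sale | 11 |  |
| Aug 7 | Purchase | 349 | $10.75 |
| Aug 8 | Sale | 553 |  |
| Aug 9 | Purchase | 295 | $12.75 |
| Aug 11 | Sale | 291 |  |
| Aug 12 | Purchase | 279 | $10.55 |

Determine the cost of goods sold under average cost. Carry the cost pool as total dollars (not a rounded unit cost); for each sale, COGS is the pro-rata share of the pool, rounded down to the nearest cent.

COGS = $9,400.65

After Aug 1: 97 on hand, pool $897.25 (≈ $9.2500 each)
After Aug 3: 356 on hand, pool $3,629.70 (≈ $10.1958 each)
Aug 4, sell 11: 11/356 × $3,629.70 → $112.15
After Aug 7: 694 on hand, pool $7,269.30 (≈ $10.4745 each)
Aug 8, sell 553: 553/694 × $7,269.30 → $5,792.39
After Aug 9: 436 on hand, pool $5,238.16 (≈ $12.0141 each)
Aug 11, sell 291: 291/436 × $5,238.16 → $3,496.11
After Aug 12: 424 on hand, pool $4,685.50 (≈ $11.0507 each)
Total COGS = $112.15 + $5,792.39 + $3,496.11 = $9,400.65
Ending inventory (cost pool remaining) = $4,685.50
Check: goods available $14,086.15 = COGS $9,400.65 + ending $4,685.50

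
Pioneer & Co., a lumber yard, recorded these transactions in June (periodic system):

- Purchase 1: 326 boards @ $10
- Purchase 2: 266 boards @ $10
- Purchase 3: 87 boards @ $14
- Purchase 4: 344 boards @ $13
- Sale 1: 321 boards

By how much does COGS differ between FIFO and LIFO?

FIFO COGS: 321 @ $10 = $3,210
LIFO COGS: 321 @ $13 = $4,173
Difference = |$3,210 − $4,173| = $963

$963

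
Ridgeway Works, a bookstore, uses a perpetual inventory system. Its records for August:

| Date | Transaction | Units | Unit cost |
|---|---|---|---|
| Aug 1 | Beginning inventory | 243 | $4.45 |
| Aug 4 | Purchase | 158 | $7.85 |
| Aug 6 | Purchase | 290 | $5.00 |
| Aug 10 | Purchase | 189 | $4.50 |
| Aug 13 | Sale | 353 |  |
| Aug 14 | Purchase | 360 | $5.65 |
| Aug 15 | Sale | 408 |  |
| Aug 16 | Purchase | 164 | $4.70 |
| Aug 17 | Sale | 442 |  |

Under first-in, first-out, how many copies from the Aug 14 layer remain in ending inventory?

37

Aug 13, 353 sold [FIFO — oldest first]: 243 @ $4.45 + 110 @ $7.85 = $1,944.85
Aug 15, 408 sold [FIFO — oldest first]: 48 @ $7.85 + 290 @ $5.00 + 70 @ $4.50 = $2,141.80
Aug 17, 442 sold [FIFO — oldest first]: 119 @ $4.50 + 323 @ $5.65 = $2,360.45
Total COGS = $1,944.85 + $2,141.80 + $2,360.45 = $6,447.10
Ending inventory: 37 @ $5.65 + 164 @ $4.70 = $979.85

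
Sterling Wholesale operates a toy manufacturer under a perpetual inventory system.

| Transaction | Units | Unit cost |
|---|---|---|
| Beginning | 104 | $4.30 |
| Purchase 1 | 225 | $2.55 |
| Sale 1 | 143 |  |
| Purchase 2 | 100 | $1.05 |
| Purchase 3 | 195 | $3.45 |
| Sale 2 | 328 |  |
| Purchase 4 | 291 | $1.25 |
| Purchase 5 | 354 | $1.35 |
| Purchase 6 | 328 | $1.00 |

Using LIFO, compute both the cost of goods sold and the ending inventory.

COGS = $1,226.55; ending inventory = $1,741.80

Sale 1 (143) [LIFO — newest first]: 143 @ $2.55 = $364.65
Sale 2 (328) [LIFO — newest first]: 195 @ $3.45 + 100 @ $1.05 + 33 @ $2.55 = $861.90
Total COGS = $364.65 + $861.90 = $1,226.55
Ending inventory: 104 @ $4.30 + 49 @ $2.55 + 291 @ $1.25 + 354 @ $1.35 + 328 @ $1.00 = $1,741.80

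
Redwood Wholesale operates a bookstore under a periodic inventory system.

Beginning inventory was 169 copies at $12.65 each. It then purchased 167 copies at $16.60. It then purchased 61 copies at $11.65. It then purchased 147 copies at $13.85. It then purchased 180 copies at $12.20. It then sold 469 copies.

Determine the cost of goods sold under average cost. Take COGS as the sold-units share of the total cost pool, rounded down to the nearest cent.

Sale 1, sell 469: 469/724 × $9,852.65 → $6,382.44
Ending inventory (cost pool remaining) = $3,470.21

COGS = $6,382.44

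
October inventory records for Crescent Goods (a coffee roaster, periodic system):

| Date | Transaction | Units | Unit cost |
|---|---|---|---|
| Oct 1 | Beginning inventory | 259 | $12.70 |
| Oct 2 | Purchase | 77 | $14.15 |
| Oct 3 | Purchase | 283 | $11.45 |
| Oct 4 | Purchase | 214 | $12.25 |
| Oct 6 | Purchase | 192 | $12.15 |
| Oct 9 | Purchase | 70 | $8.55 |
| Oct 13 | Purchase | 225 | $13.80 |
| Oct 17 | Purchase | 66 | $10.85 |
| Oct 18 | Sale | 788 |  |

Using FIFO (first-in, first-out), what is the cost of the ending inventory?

Ending inventory = $7,303.65

Oct 18, 788 sold [FIFO — oldest first]: 259 @ $12.70 + 77 @ $14.15 + 283 @ $11.45 + 169 @ $12.25 = $9,689.45
Ending inventory: 45 @ $12.25 + 192 @ $12.15 + 70 @ $8.55 + 225 @ $13.80 + 66 @ $10.85 = $7,303.65
Check: goods available $16,993.10 = COGS $9,689.45 + ending $7,303.65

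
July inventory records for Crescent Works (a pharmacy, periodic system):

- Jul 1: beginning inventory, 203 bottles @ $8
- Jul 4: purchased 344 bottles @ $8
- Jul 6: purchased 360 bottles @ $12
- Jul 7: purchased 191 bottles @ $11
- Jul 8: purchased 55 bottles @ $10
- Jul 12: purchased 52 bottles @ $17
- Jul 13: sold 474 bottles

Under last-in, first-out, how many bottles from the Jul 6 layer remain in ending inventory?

Jul 13, 474 sold [LIFO — newest first]: 52 @ $17 + 55 @ $10 + 191 @ $11 + 176 @ $12 = $5,647
Ending inventory: 203 @ $8 + 344 @ $8 + 184 @ $12 = $6,584
Check: goods available $12,231 = COGS $5,647 + ending $6,584

184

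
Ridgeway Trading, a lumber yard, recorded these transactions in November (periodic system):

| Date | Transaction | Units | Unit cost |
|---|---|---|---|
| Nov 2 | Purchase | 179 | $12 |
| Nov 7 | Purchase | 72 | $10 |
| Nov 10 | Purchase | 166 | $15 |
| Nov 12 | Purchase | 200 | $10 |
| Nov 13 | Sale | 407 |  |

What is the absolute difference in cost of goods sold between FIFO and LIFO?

$308

FIFO COGS: 179 @ $12 + 72 @ $10 + 156 @ $15 = $5,208
LIFO COGS: 200 @ $10 + 166 @ $15 + 41 @ $10 = $4,900
Difference = |$5,208 − $4,900| = $308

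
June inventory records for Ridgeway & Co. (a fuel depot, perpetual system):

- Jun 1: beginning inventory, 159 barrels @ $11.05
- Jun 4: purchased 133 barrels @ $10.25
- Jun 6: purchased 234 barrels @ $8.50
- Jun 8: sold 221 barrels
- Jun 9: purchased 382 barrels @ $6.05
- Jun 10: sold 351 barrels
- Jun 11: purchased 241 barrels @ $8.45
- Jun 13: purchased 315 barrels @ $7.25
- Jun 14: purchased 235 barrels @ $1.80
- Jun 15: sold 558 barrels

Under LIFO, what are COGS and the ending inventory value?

Jun 8, 221 sold [LIFO — newest first]: 221 @ $8.50 = $1,878.50
Jun 10, 351 sold [LIFO — newest first]: 351 @ $6.05 = $2,123.55
Jun 15, 558 sold [LIFO — newest first]: 235 @ $1.80 + 315 @ $7.25 + 8 @ $8.45 = $2,774.35
Total COGS = $1,878.50 + $2,123.55 + $2,774.35 = $6,776.40
Ending inventory: 159 @ $11.05 + 133 @ $10.25 + 13 @ $8.50 + 31 @ $6.05 + 233 @ $8.45 = $5,387.10
Check: goods available $12,163.50 = COGS $6,776.40 + ending $5,387.10

COGS = $6,776.40; ending inventory = $5,387.10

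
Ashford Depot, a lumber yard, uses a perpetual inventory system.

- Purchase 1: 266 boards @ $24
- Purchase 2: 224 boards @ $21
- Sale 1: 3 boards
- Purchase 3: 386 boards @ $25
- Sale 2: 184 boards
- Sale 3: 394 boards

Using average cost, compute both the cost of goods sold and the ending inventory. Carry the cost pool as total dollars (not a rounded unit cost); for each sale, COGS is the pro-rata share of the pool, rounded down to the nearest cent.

COGS = $13,753.24; ending inventory = $6,984.76

After Purchase 1: 266 on hand, pool $6,384.00 (≈ $24.0000 each)
After Purchase 2: 490 on hand, pool $11,088.00 (≈ $22.6286 each)
Sale 1, sell 3: 3/490 × $11,088.00 → $67.88
After Purchase 3: 873 on hand, pool $20,670.12 (≈ $23.6771 each)
Sale 2, sell 184: 184/873 × $20,670.12 → $4,356.58
Sale 3, sell 394: 394/689 × $16,313.54 → $9,328.78
Total COGS = $67.88 + $4,356.58 + $9,328.78 = $13,753.24
Ending inventory (cost pool remaining) = $6,984.76
Check: goods available $20,738.00 = COGS $13,753.24 + ending $6,984.76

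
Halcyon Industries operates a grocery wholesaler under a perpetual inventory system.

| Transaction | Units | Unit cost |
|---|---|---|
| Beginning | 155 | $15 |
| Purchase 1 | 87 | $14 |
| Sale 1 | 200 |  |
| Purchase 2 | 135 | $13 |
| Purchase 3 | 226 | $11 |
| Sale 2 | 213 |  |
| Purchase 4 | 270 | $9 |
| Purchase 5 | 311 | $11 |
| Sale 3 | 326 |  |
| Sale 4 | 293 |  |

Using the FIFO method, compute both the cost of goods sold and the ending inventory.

Sale 1 (200) [FIFO — oldest first]: 155 @ $15 + 45 @ $14 = $2,955
Sale 2 (213) [FIFO — oldest first]: 42 @ $14 + 135 @ $13 + 36 @ $11 = $2,739
Sale 3 (326) [FIFO — oldest first]: 190 @ $11 + 136 @ $9 = $3,314
Sale 4 (293) [FIFO — oldest first]: 134 @ $9 + 159 @ $11 = $2,955
Total COGS = $2,955 + $2,739 + $3,314 + $2,955 = $11,963
Ending inventory: 152 @ $11 = $1,672

COGS = $11,963; ending inventory = $1,672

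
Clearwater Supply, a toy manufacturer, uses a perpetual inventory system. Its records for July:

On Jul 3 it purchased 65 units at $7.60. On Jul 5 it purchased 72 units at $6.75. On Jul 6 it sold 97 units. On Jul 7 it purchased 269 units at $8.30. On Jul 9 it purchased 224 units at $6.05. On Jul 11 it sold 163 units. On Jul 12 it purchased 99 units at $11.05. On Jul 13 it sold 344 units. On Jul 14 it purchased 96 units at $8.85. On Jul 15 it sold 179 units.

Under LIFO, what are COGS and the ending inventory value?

COGS = $6,190.85; ending inventory = $320.60

Jul 6, 97 sold [LIFO — newest first]: 72 @ $6.75 + 25 @ $7.60 = $676.00
Jul 11, 163 sold [LIFO — newest first]: 163 @ $6.05 = $986.15
Jul 13, 344 sold [LIFO — newest first]: 99 @ $11.05 + 61 @ $6.05 + 184 @ $8.30 = $2,990.20
Jul 15, 179 sold [LIFO — newest first]: 96 @ $8.85 + 83 @ $8.30 = $1,538.50
Total COGS = $676.00 + $986.15 + $2,990.20 + $1,538.50 = $6,190.85
Ending inventory: 40 @ $7.60 + 2 @ $8.30 = $320.60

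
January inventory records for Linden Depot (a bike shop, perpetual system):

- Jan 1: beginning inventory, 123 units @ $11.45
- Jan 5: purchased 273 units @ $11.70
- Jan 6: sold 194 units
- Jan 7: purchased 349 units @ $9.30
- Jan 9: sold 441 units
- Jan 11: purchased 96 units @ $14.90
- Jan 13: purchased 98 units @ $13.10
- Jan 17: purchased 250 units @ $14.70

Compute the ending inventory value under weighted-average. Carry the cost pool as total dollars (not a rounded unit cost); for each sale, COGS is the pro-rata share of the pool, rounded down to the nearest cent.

Ending inventory = $7,505.86

After Jan 1: 123 on hand, pool $1,408.35 (≈ $11.4500 each)
After Jan 5: 396 on hand, pool $4,602.45 (≈ $11.6223 each)
Jan 6, sell 194: 194/396 × $4,602.45 → $2,254.73
After Jan 7: 551 on hand, pool $5,593.42 (≈ $10.1514 each)
Jan 9, sell 441: 441/551 × $5,593.42 → $4,476.76
After Jan 11: 206 on hand, pool $2,547.06 (≈ $12.3644 each)
After Jan 13: 304 on hand, pool $3,830.86 (≈ $12.6015 each)
After Jan 17: 554 on hand, pool $7,505.86 (≈ $13.5485 each)
Total COGS = $2,254.73 + $4,476.76 = $6,731.49
Ending inventory (cost pool remaining) = $7,505.86
Check: goods available $14,237.35 = COGS $6,731.49 + ending $7,505.86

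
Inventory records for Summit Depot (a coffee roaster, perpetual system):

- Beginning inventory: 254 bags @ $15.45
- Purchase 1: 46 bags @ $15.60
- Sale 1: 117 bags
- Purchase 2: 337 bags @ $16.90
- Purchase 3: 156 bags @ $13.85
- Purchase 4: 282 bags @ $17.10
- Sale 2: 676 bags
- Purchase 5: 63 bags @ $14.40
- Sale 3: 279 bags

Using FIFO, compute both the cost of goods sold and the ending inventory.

Sale 1 (117) [FIFO — oldest first]: 117 @ $15.45 = $1,807.65
Sale 2 (676) [FIFO — oldest first]: 137 @ $15.45 + 46 @ $15.60 + 337 @ $16.90 + 156 @ $13.85 = $10,690.15
Sale 3 (279) [FIFO — oldest first]: 279 @ $17.10 = $4,770.90
Total COGS = $1,807.65 + $10,690.15 + $4,770.90 = $17,268.70
Ending inventory: 3 @ $17.10 + 63 @ $14.40 = $958.50
Check: goods available $18,227.20 = COGS $17,268.70 + ending $958.50

COGS = $17,268.70; ending inventory = $958.50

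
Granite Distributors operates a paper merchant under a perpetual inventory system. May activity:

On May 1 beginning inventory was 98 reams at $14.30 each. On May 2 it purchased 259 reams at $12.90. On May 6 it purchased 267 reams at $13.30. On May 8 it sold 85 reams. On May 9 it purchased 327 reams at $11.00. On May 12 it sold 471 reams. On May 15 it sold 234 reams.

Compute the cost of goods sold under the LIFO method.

COGS = $9,676.50

May 8, 85 sold [LIFO — newest first]: 85 @ $13.30 = $1,130.50
May 12, 471 sold [LIFO — newest first]: 327 @ $11.00 + 144 @ $13.30 = $5,512.20
May 15, 234 sold [LIFO — newest first]: 38 @ $13.30 + 196 @ $12.90 = $3,033.80
Total COGS = $1,130.50 + $5,512.20 + $3,033.80 = $9,676.50
Ending inventory: 98 @ $14.30 + 63 @ $12.90 = $2,214.10
Check: goods available $11,890.60 = COGS $9,676.50 + ending $2,214.10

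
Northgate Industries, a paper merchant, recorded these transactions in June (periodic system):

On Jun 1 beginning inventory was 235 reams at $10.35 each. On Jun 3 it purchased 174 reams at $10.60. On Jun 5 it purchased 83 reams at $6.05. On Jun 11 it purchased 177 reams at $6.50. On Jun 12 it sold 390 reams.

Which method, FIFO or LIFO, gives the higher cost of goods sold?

FIFO

FIFO COGS: 235 @ $10.35 + 155 @ $10.60 = $4,075.25
LIFO COGS: 177 @ $6.50 + 83 @ $6.05 + 130 @ $10.60 = $3,030.65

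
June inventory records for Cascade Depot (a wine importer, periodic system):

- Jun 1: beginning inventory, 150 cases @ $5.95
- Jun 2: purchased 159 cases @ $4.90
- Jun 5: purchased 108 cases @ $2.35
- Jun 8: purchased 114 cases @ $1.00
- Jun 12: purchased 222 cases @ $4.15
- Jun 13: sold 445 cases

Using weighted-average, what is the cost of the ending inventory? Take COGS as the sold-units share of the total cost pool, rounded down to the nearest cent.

Jun 13, sell 445: 445/753 × $2,960.70 → $1,749.68
Ending inventory (cost pool remaining) = $1,211.02

Ending inventory = $1,211.02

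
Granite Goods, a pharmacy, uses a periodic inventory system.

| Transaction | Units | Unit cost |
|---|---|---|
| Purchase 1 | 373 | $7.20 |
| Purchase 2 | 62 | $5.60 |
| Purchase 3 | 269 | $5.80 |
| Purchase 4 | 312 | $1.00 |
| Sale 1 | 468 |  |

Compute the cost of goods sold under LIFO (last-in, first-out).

Sale 1 (468) [LIFO — newest first]: 312 @ $1.00 + 156 @ $5.80 = $1,216.80
Ending inventory: 373 @ $7.20 + 62 @ $5.60 + 113 @ $5.80 = $3,688.20
Check: goods available $4,905.00 = COGS $1,216.80 + ending $3,688.20

COGS = $1,216.80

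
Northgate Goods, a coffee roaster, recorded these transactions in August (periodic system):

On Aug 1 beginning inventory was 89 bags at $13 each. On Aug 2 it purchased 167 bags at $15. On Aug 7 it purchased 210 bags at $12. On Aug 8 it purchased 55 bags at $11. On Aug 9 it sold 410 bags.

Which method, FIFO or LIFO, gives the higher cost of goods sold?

FIFO

FIFO COGS: 89 @ $13 + 167 @ $15 + 154 @ $12 = $5,510
LIFO COGS: 55 @ $11 + 210 @ $12 + 145 @ $15 = $5,300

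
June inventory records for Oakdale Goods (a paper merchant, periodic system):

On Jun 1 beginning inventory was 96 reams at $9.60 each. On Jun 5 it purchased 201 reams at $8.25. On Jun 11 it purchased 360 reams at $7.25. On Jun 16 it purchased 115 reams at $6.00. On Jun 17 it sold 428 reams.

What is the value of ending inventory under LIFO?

Ending inventory = $2,920.60

Jun 17, 428 sold [LIFO — newest first]: 115 @ $6.00 + 313 @ $7.25 = $2,959.25
Ending inventory: 96 @ $9.60 + 201 @ $8.25 + 47 @ $7.25 = $2,920.60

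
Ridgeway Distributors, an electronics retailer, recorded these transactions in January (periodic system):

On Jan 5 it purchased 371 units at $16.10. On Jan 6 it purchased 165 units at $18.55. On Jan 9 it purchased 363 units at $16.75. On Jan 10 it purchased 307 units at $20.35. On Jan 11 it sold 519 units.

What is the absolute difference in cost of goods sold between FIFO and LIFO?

FIFO COGS: 371 @ $16.10 + 148 @ $18.55 = $8,718.50
LIFO COGS: 307 @ $20.35 + 212 @ $16.75 = $9,798.45
Difference = |$8,718.50 − $9,798.45| = $1,079.95

$1,079.95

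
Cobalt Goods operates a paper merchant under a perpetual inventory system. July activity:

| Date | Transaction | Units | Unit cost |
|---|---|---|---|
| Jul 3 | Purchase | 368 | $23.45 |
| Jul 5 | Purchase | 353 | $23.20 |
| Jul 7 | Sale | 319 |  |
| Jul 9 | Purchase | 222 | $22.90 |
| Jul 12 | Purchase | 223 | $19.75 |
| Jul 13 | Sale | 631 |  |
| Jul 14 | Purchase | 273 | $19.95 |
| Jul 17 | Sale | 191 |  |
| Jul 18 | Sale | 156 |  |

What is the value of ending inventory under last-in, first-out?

Jul 7, 319 sold [LIFO — newest first]: 319 @ $23.20 = $7,400.80
Jul 13, 631 sold [LIFO — newest first]: 223 @ $19.75 + 222 @ $22.90 + 34 @ $23.20 + 152 @ $23.45 = $13,841.25
Jul 17, 191 sold [LIFO — newest first]: 191 @ $19.95 = $3,810.45
Jul 18, 156 sold [LIFO — newest first]: 82 @ $19.95 + 74 @ $23.45 = $3,371.20
Total COGS = $7,400.80 + $13,841.25 + $3,810.45 + $3,371.20 = $28,423.70
Ending inventory: 142 @ $23.45 = $3,329.90
Check: goods available $31,753.60 = COGS $28,423.70 + ending $3,329.90

Ending inventory = $3,329.90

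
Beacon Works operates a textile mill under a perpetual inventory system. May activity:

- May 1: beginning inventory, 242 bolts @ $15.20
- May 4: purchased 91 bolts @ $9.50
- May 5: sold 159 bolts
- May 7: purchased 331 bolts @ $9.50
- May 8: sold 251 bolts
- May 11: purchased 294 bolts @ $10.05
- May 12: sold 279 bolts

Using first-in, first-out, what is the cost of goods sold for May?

COGS = $7,938.65

May 5, 159 sold [FIFO — oldest first]: 159 @ $15.20 = $2,416.80
May 8, 251 sold [FIFO — oldest first]: 83 @ $15.20 + 91 @ $9.50 + 77 @ $9.50 = $2,857.60
May 12, 279 sold [FIFO — oldest first]: 254 @ $9.50 + 25 @ $10.05 = $2,664.25
Total COGS = $2,416.80 + $2,857.60 + $2,664.25 = $7,938.65
Ending inventory: 269 @ $10.05 = $2,703.45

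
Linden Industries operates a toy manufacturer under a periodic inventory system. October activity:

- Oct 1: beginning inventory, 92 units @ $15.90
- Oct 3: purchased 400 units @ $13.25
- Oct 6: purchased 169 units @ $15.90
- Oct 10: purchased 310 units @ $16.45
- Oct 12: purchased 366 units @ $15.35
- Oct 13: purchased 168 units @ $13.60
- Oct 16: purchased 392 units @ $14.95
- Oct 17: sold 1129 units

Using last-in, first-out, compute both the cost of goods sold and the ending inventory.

Oct 17, 1129 sold [LIFO — newest first]: 392 @ $14.95 + 168 @ $13.60 + 366 @ $15.35 + 203 @ $16.45 = $17,102.65
Ending inventory: 92 @ $15.90 + 400 @ $13.25 + 169 @ $15.90 + 107 @ $16.45 = $11,210.05
Check: goods available $28,312.70 = COGS $17,102.65 + ending $11,210.05

COGS = $17,102.65; ending inventory = $11,210.05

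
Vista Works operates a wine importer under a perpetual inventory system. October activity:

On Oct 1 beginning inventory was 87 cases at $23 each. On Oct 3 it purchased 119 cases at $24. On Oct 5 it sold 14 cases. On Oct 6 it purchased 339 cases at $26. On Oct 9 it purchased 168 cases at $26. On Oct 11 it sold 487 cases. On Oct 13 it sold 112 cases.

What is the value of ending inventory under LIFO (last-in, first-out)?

Oct 5, 14 sold [LIFO — newest first]: 14 @ $24 = $336
Oct 11, 487 sold [LIFO — newest first]: 168 @ $26 + 319 @ $26 = $12,662
Oct 13, 112 sold [LIFO — newest first]: 20 @ $26 + 92 @ $24 = $2,728
Total COGS = $336 + $12,662 + $2,728 = $15,726
Ending inventory: 87 @ $23 + 13 @ $24 = $2,313
Check: goods available $18,039 = COGS $15,726 + ending $2,313

Ending inventory = $2,313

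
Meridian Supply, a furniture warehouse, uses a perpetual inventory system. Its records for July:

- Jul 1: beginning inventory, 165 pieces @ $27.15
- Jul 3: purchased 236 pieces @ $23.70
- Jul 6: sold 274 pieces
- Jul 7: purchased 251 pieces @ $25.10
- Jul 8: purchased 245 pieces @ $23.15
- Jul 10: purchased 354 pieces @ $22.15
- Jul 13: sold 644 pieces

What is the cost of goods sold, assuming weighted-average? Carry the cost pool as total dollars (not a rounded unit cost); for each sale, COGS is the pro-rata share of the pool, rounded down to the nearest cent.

COGS = $22,045.52

After Jul 1: 165 on hand, pool $4,479.75 (≈ $27.1500 each)
After Jul 3: 401 on hand, pool $10,072.95 (≈ $25.1196 each)
Jul 6, sell 274: 274/401 × $10,072.95 → $6,882.76
After Jul 7: 378 on hand, pool $9,490.29 (≈ $25.1066 each)
After Jul 8: 623 on hand, pool $15,162.04 (≈ $24.3371 each)
After Jul 10: 977 on hand, pool $23,003.14 (≈ $23.5447 each)
Jul 13, sell 644: 644/977 × $23,003.14 → $15,162.76
Total COGS = $6,882.76 + $15,162.76 = $22,045.52
Ending inventory (cost pool remaining) = $7,840.38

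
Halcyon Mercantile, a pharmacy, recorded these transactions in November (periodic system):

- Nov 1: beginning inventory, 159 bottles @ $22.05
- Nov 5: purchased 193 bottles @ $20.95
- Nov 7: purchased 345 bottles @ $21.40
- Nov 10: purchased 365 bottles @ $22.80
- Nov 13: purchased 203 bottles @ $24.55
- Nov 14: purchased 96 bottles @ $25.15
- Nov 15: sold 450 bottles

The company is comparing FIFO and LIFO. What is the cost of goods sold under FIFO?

FIFO COGS: 159 @ $22.05 + 193 @ $20.95 + 98 @ $21.40 = $9,646.50
LIFO COGS: 96 @ $25.15 + 203 @ $24.55 + 151 @ $22.80 = $10,840.85

COGS = $9,646.50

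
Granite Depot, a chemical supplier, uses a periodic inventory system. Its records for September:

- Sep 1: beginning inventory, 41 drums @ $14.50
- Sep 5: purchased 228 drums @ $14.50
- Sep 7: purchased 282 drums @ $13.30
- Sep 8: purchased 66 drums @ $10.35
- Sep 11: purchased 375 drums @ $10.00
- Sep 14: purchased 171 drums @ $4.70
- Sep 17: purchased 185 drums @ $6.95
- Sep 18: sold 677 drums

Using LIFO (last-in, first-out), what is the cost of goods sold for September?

COGS = $5,299.45

Sep 18, 677 sold [LIFO — newest first]: 185 @ $6.95 + 171 @ $4.70 + 321 @ $10.00 = $5,299.45
Ending inventory: 41 @ $14.50 + 228 @ $14.50 + 282 @ $13.30 + 66 @ $10.35 + 54 @ $10.00 = $8,874.20
Check: goods available $14,173.65 = COGS $5,299.45 + ending $8,874.20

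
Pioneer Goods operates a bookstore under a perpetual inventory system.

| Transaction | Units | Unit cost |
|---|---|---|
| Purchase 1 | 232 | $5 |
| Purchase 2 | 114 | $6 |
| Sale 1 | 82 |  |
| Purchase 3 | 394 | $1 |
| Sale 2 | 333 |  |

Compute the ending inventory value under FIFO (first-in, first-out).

Sale 1 (82) [FIFO — oldest first]: 82 @ $5 = $410
Sale 2 (333) [FIFO — oldest first]: 150 @ $5 + 114 @ $6 + 69 @ $1 = $1,503
Total COGS = $410 + $1,503 = $1,913
Ending inventory: 325 @ $1 = $325

Ending inventory = $325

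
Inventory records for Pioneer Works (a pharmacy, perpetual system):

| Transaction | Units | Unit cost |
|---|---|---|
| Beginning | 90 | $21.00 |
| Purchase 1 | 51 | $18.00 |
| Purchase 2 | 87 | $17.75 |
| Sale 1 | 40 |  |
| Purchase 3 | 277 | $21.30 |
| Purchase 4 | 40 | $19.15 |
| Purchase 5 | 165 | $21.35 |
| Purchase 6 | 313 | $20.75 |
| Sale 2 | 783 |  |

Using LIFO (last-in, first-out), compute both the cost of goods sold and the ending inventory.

Sale 1 (40) [LIFO — newest first]: 40 @ $17.75 = $710.00
Sale 2 (783) [LIFO — newest first]: 313 @ $20.75 + 165 @ $21.35 + 40 @ $19.15 + 265 @ $21.30 = $16,428.00
Total COGS = $710.00 + $16,428.00 = $17,138.00
Ending inventory: 90 @ $21.00 + 51 @ $18.00 + 47 @ $17.75 + 12 @ $21.30 = $3,897.85

COGS = $17,138.00; ending inventory = $3,897.85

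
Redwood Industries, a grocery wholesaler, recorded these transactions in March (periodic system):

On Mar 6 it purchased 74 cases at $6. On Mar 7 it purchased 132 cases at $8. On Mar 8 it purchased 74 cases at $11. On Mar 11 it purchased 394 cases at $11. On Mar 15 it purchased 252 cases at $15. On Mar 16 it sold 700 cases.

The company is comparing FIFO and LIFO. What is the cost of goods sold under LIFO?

FIFO COGS: 74 @ $6 + 132 @ $8 + 74 @ $11 + 394 @ $11 + 26 @ $15 = $7,038
LIFO COGS: 252 @ $15 + 394 @ $11 + 54 @ $11 = $8,708

COGS = $8,708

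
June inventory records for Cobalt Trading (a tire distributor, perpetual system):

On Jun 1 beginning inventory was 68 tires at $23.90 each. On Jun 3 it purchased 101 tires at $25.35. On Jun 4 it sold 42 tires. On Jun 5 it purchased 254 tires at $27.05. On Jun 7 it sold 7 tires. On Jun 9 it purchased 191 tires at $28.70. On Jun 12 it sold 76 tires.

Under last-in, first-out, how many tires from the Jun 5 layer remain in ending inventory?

247

Jun 4, 42 sold [LIFO — newest first]: 42 @ $25.35 = $1,064.70
Jun 7, 7 sold [LIFO — newest first]: 7 @ $27.05 = $189.35
Jun 12, 76 sold [LIFO — newest first]: 76 @ $28.70 = $2,181.20
Total COGS = $1,064.70 + $189.35 + $2,181.20 = $3,435.25
Ending inventory: 68 @ $23.90 + 59 @ $25.35 + 247 @ $27.05 + 115 @ $28.70 = $13,102.70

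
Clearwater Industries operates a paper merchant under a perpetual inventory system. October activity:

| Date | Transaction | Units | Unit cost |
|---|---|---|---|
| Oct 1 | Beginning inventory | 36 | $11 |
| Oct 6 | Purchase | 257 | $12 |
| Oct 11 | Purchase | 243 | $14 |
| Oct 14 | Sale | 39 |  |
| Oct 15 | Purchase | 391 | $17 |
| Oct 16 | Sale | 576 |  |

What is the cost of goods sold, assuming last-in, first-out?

COGS = $9,783

Oct 14, 39 sold [LIFO — newest first]: 39 @ $14 = $546
Oct 16, 576 sold [LIFO — newest first]: 391 @ $17 + 185 @ $14 = $9,237
Total COGS = $546 + $9,237 = $9,783
Ending inventory: 36 @ $11 + 257 @ $12 + 19 @ $14 = $3,746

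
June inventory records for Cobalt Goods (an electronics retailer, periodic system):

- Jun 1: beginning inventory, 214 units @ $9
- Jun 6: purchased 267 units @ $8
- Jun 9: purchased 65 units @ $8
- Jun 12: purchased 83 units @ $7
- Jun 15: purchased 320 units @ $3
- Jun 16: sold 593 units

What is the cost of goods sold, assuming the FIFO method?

Jun 16, 593 sold [FIFO — oldest first]: 214 @ $9 + 267 @ $8 + 65 @ $8 + 47 @ $7 = $4,911
Ending inventory: 36 @ $7 + 320 @ $3 = $1,212
Check: goods available $6,123 = COGS $4,911 + ending $1,212

COGS = $4,911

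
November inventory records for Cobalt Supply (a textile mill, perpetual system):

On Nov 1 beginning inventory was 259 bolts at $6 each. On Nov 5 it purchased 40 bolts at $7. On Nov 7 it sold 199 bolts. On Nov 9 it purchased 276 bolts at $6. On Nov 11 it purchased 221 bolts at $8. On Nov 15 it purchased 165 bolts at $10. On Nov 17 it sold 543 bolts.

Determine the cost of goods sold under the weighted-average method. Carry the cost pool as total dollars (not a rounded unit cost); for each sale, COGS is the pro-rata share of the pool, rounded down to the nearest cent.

COGS = $5,273.43

After Nov 1: 259 on hand, pool $1,554.00 (≈ $6.0000 each)
After Nov 5: 299 on hand, pool $1,834.00 (≈ $6.1338 each)
Nov 7, sell 199: 199/299 × $1,834.00 → $1,220.62
After Nov 9: 376 on hand, pool $2,269.38 (≈ $6.0356 each)
After Nov 11: 597 on hand, pool $4,037.38 (≈ $6.7628 each)
After Nov 15: 762 on hand, pool $5,687.38 (≈ $7.4638 each)
Nov 17, sell 543: 543/762 × $5,687.38 → $4,052.81
Total COGS = $1,220.62 + $4,052.81 = $5,273.43
Ending inventory (cost pool remaining) = $1,634.57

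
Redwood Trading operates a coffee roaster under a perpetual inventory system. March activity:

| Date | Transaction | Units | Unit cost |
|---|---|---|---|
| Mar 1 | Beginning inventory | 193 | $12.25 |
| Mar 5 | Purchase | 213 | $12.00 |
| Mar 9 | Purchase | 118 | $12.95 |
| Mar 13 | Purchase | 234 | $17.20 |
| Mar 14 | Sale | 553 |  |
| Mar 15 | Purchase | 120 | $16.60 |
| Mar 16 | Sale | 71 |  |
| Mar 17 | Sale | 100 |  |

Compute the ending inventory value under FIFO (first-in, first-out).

Mar 14, 553 sold [FIFO — oldest first]: 193 @ $12.25 + 213 @ $12.00 + 118 @ $12.95 + 29 @ $17.20 = $6,947.15
Mar 16, 71 sold [FIFO — oldest first]: 71 @ $17.20 = $1,221.20
Mar 17, 100 sold [FIFO — oldest first]: 100 @ $17.20 = $1,720.00
Total COGS = $6,947.15 + $1,221.20 + $1,720.00 = $9,888.35
Ending inventory: 34 @ $17.20 + 120 @ $16.60 = $2,576.80

Ending inventory = $2,576.80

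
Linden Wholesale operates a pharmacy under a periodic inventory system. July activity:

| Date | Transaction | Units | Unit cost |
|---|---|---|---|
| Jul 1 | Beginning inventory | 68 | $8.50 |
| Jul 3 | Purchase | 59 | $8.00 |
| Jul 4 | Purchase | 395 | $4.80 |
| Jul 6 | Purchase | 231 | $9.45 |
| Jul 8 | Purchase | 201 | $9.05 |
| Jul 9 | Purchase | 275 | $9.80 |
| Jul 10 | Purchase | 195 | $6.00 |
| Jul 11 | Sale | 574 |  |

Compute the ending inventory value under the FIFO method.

Jul 11, 574 sold [FIFO — oldest first]: 68 @ $8.50 + 59 @ $8.00 + 395 @ $4.80 + 52 @ $9.45 = $3,437.40
Ending inventory: 179 @ $9.45 + 201 @ $9.05 + 275 @ $9.80 + 195 @ $6.00 = $7,375.60

Ending inventory = $7,375.60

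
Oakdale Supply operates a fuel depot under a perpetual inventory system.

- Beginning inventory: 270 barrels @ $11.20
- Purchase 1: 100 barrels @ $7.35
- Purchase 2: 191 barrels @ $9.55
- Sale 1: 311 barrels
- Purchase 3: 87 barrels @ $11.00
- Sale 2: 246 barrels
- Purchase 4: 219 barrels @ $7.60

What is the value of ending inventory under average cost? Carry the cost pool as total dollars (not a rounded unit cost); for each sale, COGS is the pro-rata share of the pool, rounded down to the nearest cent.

Ending inventory = $2,594.66

After Beginning: 270 on hand, pool $3,024.00 (≈ $11.2000 each)
After Purchase 1: 370 on hand, pool $3,759.00 (≈ $10.1595 each)
After Purchase 2: 561 on hand, pool $5,583.05 (≈ $9.9520 each)
Sale 1, sell 311: 311/561 × $5,583.05 → $3,095.05
After Purchase 3: 337 on hand, pool $3,445.00 (≈ $10.2226 each)
Sale 2, sell 246: 246/337 × $3,445.00 → $2,514.74
After Purchase 4: 310 on hand, pool $2,594.66 (≈ $8.3699 each)
Total COGS = $3,095.05 + $2,514.74 = $5,609.79
Ending inventory (cost pool remaining) = $2,594.66
Check: goods available $8,204.45 = COGS $5,609.79 + ending $2,594.66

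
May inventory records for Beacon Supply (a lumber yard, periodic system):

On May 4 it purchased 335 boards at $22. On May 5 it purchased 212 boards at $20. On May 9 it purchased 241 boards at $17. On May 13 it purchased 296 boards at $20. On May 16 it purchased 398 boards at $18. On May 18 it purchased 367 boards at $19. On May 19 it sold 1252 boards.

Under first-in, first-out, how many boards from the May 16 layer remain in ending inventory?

230

May 19, 1252 sold [FIFO — oldest first]: 335 @ $22 + 212 @ $20 + 241 @ $17 + 296 @ $20 + 168 @ $18 = $24,651
Ending inventory: 230 @ $18 + 367 @ $19 = $11,113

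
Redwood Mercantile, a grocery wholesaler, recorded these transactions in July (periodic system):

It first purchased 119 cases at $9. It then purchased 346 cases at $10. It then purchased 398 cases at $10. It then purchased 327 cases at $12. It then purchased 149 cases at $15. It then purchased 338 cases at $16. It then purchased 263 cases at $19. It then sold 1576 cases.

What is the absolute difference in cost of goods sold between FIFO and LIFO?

$3,092

FIFO COGS: 119 @ $9 + 346 @ $10 + 398 @ $10 + 327 @ $12 + 149 @ $15 + 237 @ $16 = $18,462
LIFO COGS: 263 @ $19 + 338 @ $16 + 149 @ $15 + 327 @ $12 + 398 @ $10 + 101 @ $10 = $21,554
Difference = |$18,462 − $21,554| = $3,092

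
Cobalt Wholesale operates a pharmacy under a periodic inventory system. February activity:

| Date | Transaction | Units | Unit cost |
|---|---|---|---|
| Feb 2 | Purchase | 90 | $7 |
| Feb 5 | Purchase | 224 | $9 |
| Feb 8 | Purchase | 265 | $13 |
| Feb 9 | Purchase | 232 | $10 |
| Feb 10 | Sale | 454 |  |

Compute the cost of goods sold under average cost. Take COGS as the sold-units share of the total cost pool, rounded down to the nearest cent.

Feb 10, sell 454: 454/811 × $8,411.00 → $4,708.50
Ending inventory (cost pool remaining) = $3,702.50

COGS = $4,708.50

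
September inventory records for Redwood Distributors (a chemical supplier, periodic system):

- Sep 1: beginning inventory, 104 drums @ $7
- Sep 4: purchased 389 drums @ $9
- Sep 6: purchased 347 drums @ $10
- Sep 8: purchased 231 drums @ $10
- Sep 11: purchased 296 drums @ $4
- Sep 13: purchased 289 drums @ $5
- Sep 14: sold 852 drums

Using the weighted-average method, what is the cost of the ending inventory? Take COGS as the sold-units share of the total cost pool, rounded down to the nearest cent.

Sep 14, sell 852: 852/1656 × $12,638.00 → $6,502.15
Ending inventory (cost pool remaining) = $6,135.85

Ending inventory = $6,135.85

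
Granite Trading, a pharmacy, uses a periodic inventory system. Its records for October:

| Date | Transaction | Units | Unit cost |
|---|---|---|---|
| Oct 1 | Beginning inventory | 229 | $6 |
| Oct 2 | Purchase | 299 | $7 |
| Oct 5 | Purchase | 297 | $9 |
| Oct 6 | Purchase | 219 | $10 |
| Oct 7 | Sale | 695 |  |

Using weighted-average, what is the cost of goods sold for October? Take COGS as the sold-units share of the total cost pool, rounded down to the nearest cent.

Oct 7, sell 695: 695/1044 × $8,330.00 → $5,545.35
Ending inventory (cost pool remaining) = $2,784.65
Check: goods available $8,330.00 = COGS $5,545.35 + ending $2,784.65

COGS = $5,545.35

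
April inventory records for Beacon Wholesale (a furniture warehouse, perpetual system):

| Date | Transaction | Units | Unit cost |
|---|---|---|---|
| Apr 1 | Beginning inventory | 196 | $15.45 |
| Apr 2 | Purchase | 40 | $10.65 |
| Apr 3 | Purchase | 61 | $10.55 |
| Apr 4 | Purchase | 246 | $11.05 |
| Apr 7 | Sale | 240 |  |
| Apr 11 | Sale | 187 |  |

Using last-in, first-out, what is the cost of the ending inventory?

Apr 7, 240 sold [LIFO — newest first]: 240 @ $11.05 = $2,652.00
Apr 11, 187 sold [LIFO — newest first]: 6 @ $11.05 + 61 @ $10.55 + 40 @ $10.65 + 80 @ $15.45 = $2,371.85
Total COGS = $2,652.00 + $2,371.85 = $5,023.85
Ending inventory: 116 @ $15.45 = $1,792.20

Ending inventory = $1,792.20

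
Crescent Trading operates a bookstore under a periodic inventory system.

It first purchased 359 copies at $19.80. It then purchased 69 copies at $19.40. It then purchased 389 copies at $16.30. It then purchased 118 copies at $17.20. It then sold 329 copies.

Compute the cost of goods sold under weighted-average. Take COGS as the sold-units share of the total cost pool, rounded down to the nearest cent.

COGS = $5,917.46

Sale 1, sell 329: 329/935 × $16,817.10 → $5,917.46
Ending inventory (cost pool remaining) = $10,899.64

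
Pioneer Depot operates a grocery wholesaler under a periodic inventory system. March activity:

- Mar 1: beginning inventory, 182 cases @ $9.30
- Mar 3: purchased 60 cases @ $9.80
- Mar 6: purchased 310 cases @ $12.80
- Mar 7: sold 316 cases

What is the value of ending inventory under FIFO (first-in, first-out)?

Ending inventory = $3,020.80

Mar 7, 316 sold [FIFO — oldest first]: 182 @ $9.30 + 60 @ $9.80 + 74 @ $12.80 = $3,227.80
Ending inventory: 236 @ $12.80 = $3,020.80
Check: goods available $6,248.60 = COGS $3,227.80 + ending $3,020.80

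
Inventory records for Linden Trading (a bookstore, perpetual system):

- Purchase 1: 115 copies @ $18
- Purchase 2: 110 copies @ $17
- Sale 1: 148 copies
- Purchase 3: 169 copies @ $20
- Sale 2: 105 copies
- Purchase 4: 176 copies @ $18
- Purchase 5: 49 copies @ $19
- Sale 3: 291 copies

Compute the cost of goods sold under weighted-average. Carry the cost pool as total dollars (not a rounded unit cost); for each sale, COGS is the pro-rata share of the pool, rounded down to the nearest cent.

COGS = $10,023.68

After Purchase 1: 115 on hand, pool $2,070.00 (≈ $18.0000 each)
After Purchase 2: 225 on hand, pool $3,940.00 (≈ $17.5111 each)
Sale 1, sell 148: 148/225 × $3,940.00 → $2,591.64
After Purchase 3: 246 on hand, pool $4,728.36 (≈ $19.2210 each)
Sale 2, sell 105: 105/246 × $4,728.36 → $2,018.20
After Purchase 4: 317 on hand, pool $5,878.16 (≈ $18.5431 each)
After Purchase 5: 366 on hand, pool $6,809.16 (≈ $18.6043 each)
Sale 3, sell 291: 291/366 × $6,809.16 → $5,413.84
Total COGS = $2,591.64 + $2,018.20 + $5,413.84 = $10,023.68
Ending inventory (cost pool remaining) = $1,395.32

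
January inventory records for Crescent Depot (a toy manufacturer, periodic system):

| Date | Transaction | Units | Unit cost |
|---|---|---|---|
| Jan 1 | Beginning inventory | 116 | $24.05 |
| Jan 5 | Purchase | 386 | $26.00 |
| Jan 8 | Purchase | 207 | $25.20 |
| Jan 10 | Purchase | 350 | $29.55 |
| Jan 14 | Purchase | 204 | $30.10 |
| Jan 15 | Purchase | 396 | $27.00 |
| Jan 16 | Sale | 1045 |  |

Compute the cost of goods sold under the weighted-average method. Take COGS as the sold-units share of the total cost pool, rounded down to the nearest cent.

Jan 16, sell 1045: 1045/1659 × $45,217.10 → $28,482.13
Ending inventory (cost pool remaining) = $16,734.97
Check: goods available $45,217.10 = COGS $28,482.13 + ending $16,734.97

COGS = $28,482.13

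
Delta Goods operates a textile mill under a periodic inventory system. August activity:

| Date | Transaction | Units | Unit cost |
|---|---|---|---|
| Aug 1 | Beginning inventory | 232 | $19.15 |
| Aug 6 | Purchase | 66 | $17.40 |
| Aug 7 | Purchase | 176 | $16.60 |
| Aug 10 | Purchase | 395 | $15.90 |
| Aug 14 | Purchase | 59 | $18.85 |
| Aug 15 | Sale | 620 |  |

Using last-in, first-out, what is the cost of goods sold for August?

COGS = $10,148.25

Aug 15, 620 sold [LIFO — newest first]: 59 @ $18.85 + 395 @ $15.90 + 166 @ $16.60 = $10,148.25
Ending inventory: 232 @ $19.15 + 66 @ $17.40 + 10 @ $16.60 = $5,757.20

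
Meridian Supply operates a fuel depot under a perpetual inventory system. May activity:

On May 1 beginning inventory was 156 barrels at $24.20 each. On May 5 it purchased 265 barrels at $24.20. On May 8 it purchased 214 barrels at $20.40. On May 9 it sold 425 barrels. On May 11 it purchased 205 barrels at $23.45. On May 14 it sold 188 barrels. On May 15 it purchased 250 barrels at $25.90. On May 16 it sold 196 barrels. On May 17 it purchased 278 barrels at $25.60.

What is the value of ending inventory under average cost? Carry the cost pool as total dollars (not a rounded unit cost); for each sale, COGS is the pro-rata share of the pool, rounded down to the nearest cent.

Ending inventory = $14,031.17

After May 1: 156 on hand, pool $3,775.20 (≈ $24.2000 each)
After May 5: 421 on hand, pool $10,188.20 (≈ $24.2000 each)
After May 8: 635 on hand, pool $14,553.80 (≈ $22.9194 each)
May 9, sell 425: 425/635 × $14,553.80 → $9,740.73
After May 11: 415 on hand, pool $9,620.32 (≈ $23.1815 each)
May 14, sell 188: 188/415 × $9,620.32 → $4,358.12
After May 15: 477 on hand, pool $11,737.20 (≈ $24.6063 each)
May 16, sell 196: 196/477 × $11,737.20 → $4,822.83
After May 17: 559 on hand, pool $14,031.17 (≈ $25.1005 each)
Total COGS = $9,740.73 + $4,358.12 + $4,822.83 = $18,921.68
Ending inventory (cost pool remaining) = $14,031.17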